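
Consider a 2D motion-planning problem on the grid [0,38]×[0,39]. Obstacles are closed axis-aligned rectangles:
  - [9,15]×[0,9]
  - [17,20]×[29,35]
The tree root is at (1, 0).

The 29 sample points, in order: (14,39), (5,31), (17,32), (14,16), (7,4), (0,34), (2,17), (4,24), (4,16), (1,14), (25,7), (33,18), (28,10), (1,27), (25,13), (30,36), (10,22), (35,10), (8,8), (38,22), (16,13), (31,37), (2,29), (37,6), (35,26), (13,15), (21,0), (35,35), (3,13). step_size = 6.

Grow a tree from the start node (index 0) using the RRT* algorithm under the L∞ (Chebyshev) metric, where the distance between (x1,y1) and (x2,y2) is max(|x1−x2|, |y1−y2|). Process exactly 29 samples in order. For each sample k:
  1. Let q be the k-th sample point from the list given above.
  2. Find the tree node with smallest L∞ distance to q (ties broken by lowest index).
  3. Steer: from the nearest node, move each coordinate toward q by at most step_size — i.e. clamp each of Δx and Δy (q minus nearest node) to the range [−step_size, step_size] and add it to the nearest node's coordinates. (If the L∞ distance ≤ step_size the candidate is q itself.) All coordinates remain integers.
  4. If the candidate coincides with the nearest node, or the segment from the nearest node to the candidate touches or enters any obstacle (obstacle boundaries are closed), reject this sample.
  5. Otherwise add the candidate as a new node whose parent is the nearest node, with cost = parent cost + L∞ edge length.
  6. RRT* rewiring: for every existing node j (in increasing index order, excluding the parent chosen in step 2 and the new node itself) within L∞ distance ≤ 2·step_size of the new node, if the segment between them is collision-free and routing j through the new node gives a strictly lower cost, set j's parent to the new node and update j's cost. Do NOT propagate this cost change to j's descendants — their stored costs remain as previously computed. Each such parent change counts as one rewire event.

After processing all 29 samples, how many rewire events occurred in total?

1. q=(14,39) nearest=0 d=39 new=(7,6) → add node 1 parent=0 cost=6
2. q=(5,31) nearest=1 d=25 new=(5,12) → add node 2 parent=1 cost=12
3. q=(17,32) nearest=2 d=20 new=(11,18) → add node 3 parent=2 cost=18
4. q=(14,16) nearest=3 d=3 new=(14,16) → add node 4 parent=3 cost=21
5. q=(7,4) nearest=1 d=2 new=(7,4) → add node 5 parent=1 cost=8
6. q=(0,34) nearest=3 d=16 new=(5,24) → add node 6 parent=3 cost=24
7. q=(2,17) nearest=2 d=5 new=(2,17) → add node 7 parent=2 cost=17
8. q=(4,24) nearest=6 d=1 new=(4,24) → add node 8 parent=6 cost=25
9. q=(4,16) nearest=7 d=2 new=(4,16) → add node 9 parent=7 cost=19
10. q=(1,14) nearest=7 d=3 new=(1,14) → add node 10 parent=7 cost=20
11. q=(25,7) nearest=4 d=11 new=(20,10) → add node 11 parent=4 cost=27
12. q=(33,18) nearest=11 d=13 new=(26,16) → add node 12 parent=11 cost=33
13. q=(28,10) nearest=12 d=6 new=(28,10) → add node 13 parent=12 cost=39
14. q=(1,27) nearest=8 d=3 new=(1,27) → add node 14 parent=8 cost=28
15. q=(25,13) nearest=12 d=3 new=(25,13) → add node 15 parent=12 cost=36
16. q=(30,36) nearest=3 d=19 new=(17,24) → add node 16 parent=3 cost=24; rewire 15→16 (35<36)
17. q=(10,22) nearest=3 d=4 new=(10,22) → add node 17 parent=3 cost=22
18. q=(35,10) nearest=13 d=7 new=(34,10) → add node 18 parent=13 cost=45
19. q=(8,8) nearest=1 d=2 new=(8,8) → add node 19 parent=1 cost=8; rewire 4→19 (16<21); rewire 9→19 (16<19); rewire 10→19 (15<20)
20. q=(38,22) nearest=12 d=12 new=(32,22) → add node 20 parent=12 cost=39
21. q=(16,13) nearest=4 d=3 new=(16,13) → add node 21 parent=4 cost=19; rewire 11→21 (23<27); rewire 12→21 (29<33); rewire 13→21 (31<39); rewire 15→21 (28<35)
22. q=(31,37) nearest=16 d=14 new=(23,30) → add node 22 parent=16 cost=30
23. q=(2,29) nearest=14 d=2 new=(2,29) → add node 23 parent=14 cost=30
24. q=(37,6) nearest=18 d=4 new=(37,6) → add node 24 parent=18 cost=49
25. q=(35,26) nearest=20 d=4 new=(35,26) → add node 25 parent=20 cost=43
26. q=(13,15) nearest=4 d=1 new=(13,15) → add node 26 parent=4 cost=17
27. q=(21,0) nearest=11 d=10 new=(21,4) → add node 27 parent=11 cost=29
28. q=(35,35) nearest=25 d=9 new=(35,32) → add node 28 parent=25 cost=49
29. q=(3,13) nearest=2 d=2 new=(3,13) → add node 29 parent=2 cost=14

Rewire events: 8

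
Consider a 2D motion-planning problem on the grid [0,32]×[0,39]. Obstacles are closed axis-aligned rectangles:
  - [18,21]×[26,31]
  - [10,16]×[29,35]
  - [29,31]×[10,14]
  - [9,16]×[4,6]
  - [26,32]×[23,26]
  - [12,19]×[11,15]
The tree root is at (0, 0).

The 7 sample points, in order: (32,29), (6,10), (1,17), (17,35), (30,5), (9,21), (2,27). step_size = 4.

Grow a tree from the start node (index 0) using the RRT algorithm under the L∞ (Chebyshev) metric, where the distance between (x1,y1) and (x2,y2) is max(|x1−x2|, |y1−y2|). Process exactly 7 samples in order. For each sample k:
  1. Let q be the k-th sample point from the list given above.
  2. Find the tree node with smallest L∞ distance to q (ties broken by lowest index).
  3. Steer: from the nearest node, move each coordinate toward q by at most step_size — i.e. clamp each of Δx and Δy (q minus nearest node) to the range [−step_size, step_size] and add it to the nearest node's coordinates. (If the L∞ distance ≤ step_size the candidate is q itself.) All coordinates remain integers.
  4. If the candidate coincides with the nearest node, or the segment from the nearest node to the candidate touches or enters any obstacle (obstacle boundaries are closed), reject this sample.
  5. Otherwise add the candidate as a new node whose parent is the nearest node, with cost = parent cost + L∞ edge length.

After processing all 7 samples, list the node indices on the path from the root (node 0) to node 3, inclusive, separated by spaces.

1. q=(32,29) nearest=0 d=32 new=(4,4) → add node 1 parent=0 cost=4
2. q=(6,10) nearest=1 d=6 new=(6,8) → add node 2 parent=1 cost=8
3. q=(1,17) nearest=2 d=9 new=(2,12) → add node 3 parent=2 cost=12
4. q=(17,35) nearest=3 d=23 new=(6,16) → add node 4 parent=3 cost=16
5. q=(30,5) nearest=2 d=24 new=(10,5) → blocked by [9,16]×[4,6], reject
6. q=(9,21) nearest=4 d=5 new=(9,20) → add node 5 parent=4 cost=20
7. q=(2,27) nearest=5 d=7 new=(5,24) → add node 6 parent=5 cost=24

Path: 0 1 2 3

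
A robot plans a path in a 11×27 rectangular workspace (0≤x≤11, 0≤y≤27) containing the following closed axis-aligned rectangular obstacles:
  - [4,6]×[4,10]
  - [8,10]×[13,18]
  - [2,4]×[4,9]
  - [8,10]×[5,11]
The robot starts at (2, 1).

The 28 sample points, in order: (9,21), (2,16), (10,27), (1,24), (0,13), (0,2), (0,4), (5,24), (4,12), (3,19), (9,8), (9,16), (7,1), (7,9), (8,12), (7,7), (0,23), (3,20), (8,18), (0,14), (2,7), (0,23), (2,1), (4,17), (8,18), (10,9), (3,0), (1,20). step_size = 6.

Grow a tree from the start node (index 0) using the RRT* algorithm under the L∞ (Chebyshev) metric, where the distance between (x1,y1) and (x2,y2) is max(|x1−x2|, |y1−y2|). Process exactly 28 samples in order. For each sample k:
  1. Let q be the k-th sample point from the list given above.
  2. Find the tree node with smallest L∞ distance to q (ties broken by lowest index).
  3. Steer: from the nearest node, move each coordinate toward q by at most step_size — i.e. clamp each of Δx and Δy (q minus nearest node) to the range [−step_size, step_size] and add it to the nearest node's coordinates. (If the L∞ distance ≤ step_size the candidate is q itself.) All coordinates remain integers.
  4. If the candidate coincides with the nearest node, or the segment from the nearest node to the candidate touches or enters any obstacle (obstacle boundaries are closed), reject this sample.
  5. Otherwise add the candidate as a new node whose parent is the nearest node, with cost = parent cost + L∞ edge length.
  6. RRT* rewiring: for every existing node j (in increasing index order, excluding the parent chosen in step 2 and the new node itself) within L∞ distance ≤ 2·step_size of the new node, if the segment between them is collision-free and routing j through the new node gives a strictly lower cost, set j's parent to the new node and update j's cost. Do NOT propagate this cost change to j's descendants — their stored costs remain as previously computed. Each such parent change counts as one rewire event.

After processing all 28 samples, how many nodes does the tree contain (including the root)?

Node count: 16

1. q=(9,21) nearest=0 d=20 new=(8,7) → blocked by [4,6]×[4,10], reject
2. q=(2,16) nearest=0 d=15 new=(2,7) → blocked by [2,4]×[4,9], reject
3. q=(10,27) nearest=0 d=26 new=(8,7) → blocked by [4,6]×[4,10], reject
4. q=(1,24) nearest=0 d=23 new=(1,7) → add node 1 parent=0 cost=6
5. q=(0,13) nearest=1 d=6 new=(0,13) → add node 2 parent=1 cost=12
6. q=(0,2) nearest=0 d=2 new=(0,2) → add node 3 parent=0 cost=2
7. q=(0,4) nearest=3 d=2 new=(0,4) → add node 4 parent=3 cost=4
8. q=(5,24) nearest=2 d=11 new=(5,19) → add node 5 parent=2 cost=18
9. q=(4,12) nearest=2 d=4 new=(4,12) → add node 6 parent=2 cost=16
10. q=(3,19) nearest=5 d=2 new=(3,19) → add node 7 parent=5 cost=20
11. q=(9,8) nearest=6 d=5 new=(9,8) → blocked by [8,10]×[5,11], reject
12. q=(9,16) nearest=5 d=4 new=(9,16) → blocked by [8,10]×[13,18], reject
13. q=(7,1) nearest=0 d=5 new=(7,1) → add node 8 parent=0 cost=5
14. q=(7,9) nearest=6 d=3 new=(7,9) → blocked by [4,6]×[4,10], reject
15. q=(8,12) nearest=6 d=4 new=(8,12) → add node 9 parent=6 cost=20
16. q=(7,7) nearest=6 d=5 new=(7,7) → blocked by [4,6]×[4,10], reject
17. q=(0,23) nearest=7 d=4 new=(0,23) → add node 10 parent=7 cost=24
18. q=(3,20) nearest=7 d=1 new=(3,20) → add node 11 parent=7 cost=21
19. q=(8,18) nearest=5 d=3 new=(8,18) → blocked by [8,10]×[13,18], reject
20. q=(0,14) nearest=2 d=1 new=(0,14) → add node 12 parent=2 cost=13; rewire 7→12 (18<20); rewire 10→12 (22<24); rewire 11→12 (19<21)
21. q=(2,7) nearest=1 d=1 new=(2,7) → blocked by [2,4]×[4,9], reject
22. q=(0,23) nearest=10 d=0 → coincident, reject
23. q=(2,1) nearest=0 d=0 → coincident, reject
24. q=(4,17) nearest=5 d=2 new=(4,17) → add node 13 parent=5 cost=20
25. q=(8,18) nearest=5 d=3 new=(8,18) → blocked by [8,10]×[13,18], reject
26. q=(10,9) nearest=9 d=3 new=(10,9) → blocked by [8,10]×[5,11], reject
27. q=(3,0) nearest=0 d=1 new=(3,0) → add node 14 parent=0 cost=1
28. q=(1,20) nearest=7 d=2 new=(1,20) → add node 15 parent=7 cost=20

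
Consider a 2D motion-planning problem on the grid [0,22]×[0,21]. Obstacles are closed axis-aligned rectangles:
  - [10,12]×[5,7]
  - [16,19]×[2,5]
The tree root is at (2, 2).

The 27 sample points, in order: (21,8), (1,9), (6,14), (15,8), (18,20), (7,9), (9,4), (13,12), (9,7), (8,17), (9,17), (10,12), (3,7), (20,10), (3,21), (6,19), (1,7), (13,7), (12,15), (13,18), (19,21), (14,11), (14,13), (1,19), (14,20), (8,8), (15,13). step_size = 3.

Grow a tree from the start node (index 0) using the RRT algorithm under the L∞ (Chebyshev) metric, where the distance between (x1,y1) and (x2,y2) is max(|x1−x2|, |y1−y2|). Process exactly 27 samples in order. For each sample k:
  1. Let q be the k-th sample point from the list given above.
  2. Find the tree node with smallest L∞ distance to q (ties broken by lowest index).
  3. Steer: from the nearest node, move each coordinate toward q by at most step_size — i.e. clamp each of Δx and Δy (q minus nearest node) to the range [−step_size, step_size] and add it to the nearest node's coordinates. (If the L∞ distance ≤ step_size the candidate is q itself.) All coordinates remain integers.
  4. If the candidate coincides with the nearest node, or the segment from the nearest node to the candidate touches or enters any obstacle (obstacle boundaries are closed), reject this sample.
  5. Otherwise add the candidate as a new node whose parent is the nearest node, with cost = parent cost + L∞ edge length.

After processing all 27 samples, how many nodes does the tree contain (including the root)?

Node count: 27

1. q=(21,8) nearest=0 d=19 new=(5,5) → add node 1 parent=0 cost=3
2. q=(1,9) nearest=1 d=4 new=(2,8) → add node 2 parent=1 cost=6
3. q=(6,14) nearest=2 d=6 new=(5,11) → add node 3 parent=2 cost=9
4. q=(15,8) nearest=1 d=10 new=(8,8) → add node 4 parent=1 cost=6
5. q=(18,20) nearest=4 d=12 new=(11,11) → add node 5 parent=4 cost=9
6. q=(7,9) nearest=4 d=1 new=(7,9) → add node 6 parent=4 cost=7
7. q=(9,4) nearest=1 d=4 new=(8,4) → add node 7 parent=1 cost=6
8. q=(13,12) nearest=5 d=2 new=(13,12) → add node 8 parent=5 cost=11
9. q=(9,7) nearest=4 d=1 new=(9,7) → add node 9 parent=4 cost=7
10. q=(8,17) nearest=8 d=5 new=(10,15) → add node 10 parent=8 cost=14
11. q=(9,17) nearest=10 d=2 new=(9,17) → add node 11 parent=10 cost=16
12. q=(10,12) nearest=5 d=1 new=(10,12) → add node 12 parent=5 cost=10
13. q=(3,7) nearest=2 d=1 new=(3,7) → add node 13 parent=2 cost=7
14. q=(20,10) nearest=8 d=7 new=(16,10) → add node 14 parent=8 cost=14
15. q=(3,21) nearest=11 d=6 new=(6,20) → add node 15 parent=11 cost=19
16. q=(6,19) nearest=15 d=1 new=(6,19) → add node 16 parent=15 cost=20
17. q=(1,7) nearest=2 d=1 new=(1,7) → add node 17 parent=2 cost=7
18. q=(13,7) nearest=14 d=3 new=(13,7) → add node 18 parent=14 cost=17
19. q=(12,15) nearest=10 d=2 new=(12,15) → add node 19 parent=10 cost=16
20. q=(13,18) nearest=10 d=3 new=(13,18) → add node 20 parent=10 cost=17
21. q=(19,21) nearest=20 d=6 new=(16,21) → add node 21 parent=20 cost=20
22. q=(14,11) nearest=8 d=1 new=(14,11) → add node 22 parent=8 cost=12
23. q=(14,13) nearest=8 d=1 new=(14,13) → add node 23 parent=8 cost=12
24. q=(1,19) nearest=15 d=5 new=(3,19) → add node 24 parent=15 cost=22
25. q=(14,20) nearest=20 d=2 new=(14,20) → add node 25 parent=20 cost=19
26. q=(8,8) nearest=4 d=0 → coincident, reject
27. q=(15,13) nearest=23 d=1 new=(15,13) → add node 26 parent=23 cost=13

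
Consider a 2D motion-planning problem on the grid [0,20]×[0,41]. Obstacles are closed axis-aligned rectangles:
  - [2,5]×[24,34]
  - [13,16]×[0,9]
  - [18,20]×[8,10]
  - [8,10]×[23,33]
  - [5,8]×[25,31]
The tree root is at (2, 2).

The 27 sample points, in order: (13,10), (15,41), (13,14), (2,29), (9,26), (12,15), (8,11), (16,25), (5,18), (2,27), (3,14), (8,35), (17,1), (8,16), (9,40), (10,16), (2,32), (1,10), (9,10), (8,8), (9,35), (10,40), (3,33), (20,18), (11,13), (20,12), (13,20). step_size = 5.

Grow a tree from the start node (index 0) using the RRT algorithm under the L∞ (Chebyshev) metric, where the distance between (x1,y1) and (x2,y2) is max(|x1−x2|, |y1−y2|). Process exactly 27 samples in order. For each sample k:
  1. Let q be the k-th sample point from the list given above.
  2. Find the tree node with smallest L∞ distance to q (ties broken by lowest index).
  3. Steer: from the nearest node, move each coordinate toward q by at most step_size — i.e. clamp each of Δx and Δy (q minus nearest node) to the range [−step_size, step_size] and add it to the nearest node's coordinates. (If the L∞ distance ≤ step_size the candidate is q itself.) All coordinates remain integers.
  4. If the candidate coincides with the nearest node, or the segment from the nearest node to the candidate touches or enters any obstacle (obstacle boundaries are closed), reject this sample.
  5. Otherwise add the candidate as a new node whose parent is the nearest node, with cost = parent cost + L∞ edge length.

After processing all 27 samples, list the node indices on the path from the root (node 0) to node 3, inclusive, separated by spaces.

Path: 0 1 2 3

1. q=(13,10) nearest=0 d=11 new=(7,7) → add node 1 parent=0 cost=5
2. q=(15,41) nearest=1 d=34 new=(12,12) → add node 2 parent=1 cost=10
3. q=(13,14) nearest=2 d=2 new=(13,14) → add node 3 parent=2 cost=12
4. q=(2,29) nearest=3 d=15 new=(8,19) → add node 4 parent=3 cost=17
5. q=(9,26) nearest=4 d=7 new=(9,24) → blocked by [8,10]×[23,33], reject
6. q=(12,15) nearest=3 d=1 new=(12,15) → add node 5 parent=3 cost=13
7. q=(8,11) nearest=1 d=4 new=(8,11) → add node 6 parent=1 cost=9
8. q=(16,25) nearest=4 d=8 new=(13,24) → add node 7 parent=4 cost=22
9. q=(5,18) nearest=4 d=3 new=(5,18) → add node 8 parent=4 cost=20
10. q=(2,27) nearest=4 d=8 new=(3,24) → blocked by [2,5]×[24,34], reject
11. q=(3,14) nearest=8 d=4 new=(3,14) → add node 9 parent=8 cost=24
12. q=(8,35) nearest=7 d=11 new=(8,29) → blocked by [8,10]×[23,33], reject
13. q=(17,1) nearest=1 d=10 new=(12,2) → add node 10 parent=1 cost=10
14. q=(8,16) nearest=4 d=3 new=(8,16) → add node 11 parent=4 cost=20
15. q=(9,40) nearest=7 d=16 new=(9,29) → blocked by [8,10]×[23,33], reject
16. q=(10,16) nearest=5 d=2 new=(10,16) → add node 12 parent=5 cost=15
17. q=(2,32) nearest=7 d=11 new=(8,29) → blocked by [8,10]×[23,33], reject
18. q=(1,10) nearest=9 d=4 new=(1,10) → add node 13 parent=9 cost=28
19. q=(9,10) nearest=6 d=1 new=(9,10) → add node 14 parent=6 cost=10
20. q=(8,8) nearest=1 d=1 new=(8,8) → add node 15 parent=1 cost=6
21. q=(9,35) nearest=7 d=11 new=(9,29) → blocked by [8,10]×[23,33], reject
22. q=(10,40) nearest=7 d=16 new=(10,29) → blocked by [8,10]×[23,33], reject
23. q=(3,33) nearest=7 d=10 new=(8,29) → blocked by [8,10]×[23,33], reject
24. q=(20,18) nearest=3 d=7 new=(18,18) → add node 16 parent=3 cost=17
25. q=(11,13) nearest=2 d=1 new=(11,13) → add node 17 parent=2 cost=11
26. q=(20,12) nearest=16 d=6 new=(20,13) → add node 18 parent=16 cost=22
27. q=(13,20) nearest=7 d=4 new=(13,20) → add node 19 parent=7 cost=26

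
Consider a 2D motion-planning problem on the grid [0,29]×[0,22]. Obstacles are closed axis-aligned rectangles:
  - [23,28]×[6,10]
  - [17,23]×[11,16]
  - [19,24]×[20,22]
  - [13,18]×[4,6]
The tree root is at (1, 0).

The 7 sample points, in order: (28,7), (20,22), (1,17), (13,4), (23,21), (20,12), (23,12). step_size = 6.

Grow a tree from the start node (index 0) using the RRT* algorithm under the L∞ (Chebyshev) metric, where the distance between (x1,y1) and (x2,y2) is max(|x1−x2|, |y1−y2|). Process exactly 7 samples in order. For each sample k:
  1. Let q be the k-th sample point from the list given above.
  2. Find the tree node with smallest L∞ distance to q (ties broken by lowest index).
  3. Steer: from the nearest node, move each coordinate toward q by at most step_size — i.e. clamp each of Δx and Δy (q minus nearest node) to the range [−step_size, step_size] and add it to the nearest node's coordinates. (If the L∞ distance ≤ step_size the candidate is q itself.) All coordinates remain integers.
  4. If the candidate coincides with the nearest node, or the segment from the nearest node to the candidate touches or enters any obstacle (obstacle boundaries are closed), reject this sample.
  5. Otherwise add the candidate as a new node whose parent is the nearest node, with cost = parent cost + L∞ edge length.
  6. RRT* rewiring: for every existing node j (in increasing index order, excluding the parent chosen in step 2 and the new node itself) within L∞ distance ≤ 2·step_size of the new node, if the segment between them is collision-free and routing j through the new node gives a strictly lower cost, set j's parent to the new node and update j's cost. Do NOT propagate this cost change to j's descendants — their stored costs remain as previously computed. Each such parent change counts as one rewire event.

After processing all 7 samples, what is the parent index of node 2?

1. q=(28,7) nearest=0 d=27 new=(7,6) → add node 1 parent=0 cost=6
2. q=(20,22) nearest=1 d=16 new=(13,12) → add node 2 parent=1 cost=12
3. q=(1,17) nearest=1 d=11 new=(1,12) → add node 3 parent=1 cost=12
4. q=(13,4) nearest=1 d=6 new=(13,4) → blocked by [13,18]×[4,6], reject
5. q=(23,21) nearest=2 d=10 new=(19,18) → blocked by [17,23]×[11,16], reject
6. q=(20,12) nearest=2 d=7 new=(19,12) → blocked by [17,23]×[11,16], reject
7. q=(23,12) nearest=2 d=10 new=(19,12) → blocked by [17,23]×[11,16], reject

Parent of node 2: 1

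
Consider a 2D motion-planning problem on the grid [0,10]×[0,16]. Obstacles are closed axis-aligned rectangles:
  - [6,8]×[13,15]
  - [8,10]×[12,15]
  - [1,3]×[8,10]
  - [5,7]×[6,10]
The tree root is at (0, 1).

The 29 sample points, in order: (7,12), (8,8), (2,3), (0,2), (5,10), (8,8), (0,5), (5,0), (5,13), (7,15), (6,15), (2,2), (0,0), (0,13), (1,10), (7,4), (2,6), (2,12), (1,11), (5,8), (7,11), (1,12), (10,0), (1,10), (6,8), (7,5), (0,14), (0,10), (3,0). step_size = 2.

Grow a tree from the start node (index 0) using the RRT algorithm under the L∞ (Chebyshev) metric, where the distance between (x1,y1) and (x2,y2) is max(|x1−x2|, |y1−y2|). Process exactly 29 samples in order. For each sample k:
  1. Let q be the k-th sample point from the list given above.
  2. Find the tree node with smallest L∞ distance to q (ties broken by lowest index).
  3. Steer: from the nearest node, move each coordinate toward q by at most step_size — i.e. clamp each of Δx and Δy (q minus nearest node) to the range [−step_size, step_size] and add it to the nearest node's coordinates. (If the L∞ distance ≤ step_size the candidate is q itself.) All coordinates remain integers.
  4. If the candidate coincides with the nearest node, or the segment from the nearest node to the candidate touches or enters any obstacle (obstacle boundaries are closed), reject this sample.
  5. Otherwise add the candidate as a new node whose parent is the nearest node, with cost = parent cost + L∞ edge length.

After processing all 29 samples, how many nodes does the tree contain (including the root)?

1. q=(7,12) nearest=0 d=11 new=(2,3) → add node 1 parent=0 cost=2
2. q=(8,8) nearest=1 d=6 new=(4,5) → add node 2 parent=1 cost=4
3. q=(2,3) nearest=1 d=0 → coincident, reject
4. q=(0,2) nearest=0 d=1 new=(0,2) → add node 3 parent=0 cost=1
5. q=(5,10) nearest=2 d=5 new=(5,7) → blocked by [5,7]×[6,10], reject
6. q=(8,8) nearest=2 d=4 new=(6,7) → blocked by [5,7]×[6,10], reject
7. q=(0,5) nearest=1 d=2 new=(0,5) → add node 4 parent=1 cost=4
8. q=(5,0) nearest=1 d=3 new=(4,1) → add node 5 parent=1 cost=4
9. q=(5,13) nearest=2 d=8 new=(5,7) → blocked by [5,7]×[6,10], reject
10. q=(7,15) nearest=2 d=10 new=(6,7) → blocked by [5,7]×[6,10], reject
11. q=(6,15) nearest=2 d=10 new=(6,7) → blocked by [5,7]×[6,10], reject
12. q=(2,2) nearest=1 d=1 new=(2,2) → add node 6 parent=1 cost=3
13. q=(0,0) nearest=0 d=1 new=(0,0) → add node 7 parent=0 cost=1
14. q=(0,13) nearest=2 d=8 new=(2,7) → add node 8 parent=2 cost=6
15. q=(1,10) nearest=8 d=3 new=(1,9) → blocked by [1,3]×[8,10], reject
16. q=(7,4) nearest=2 d=3 new=(6,4) → add node 9 parent=2 cost=6
17. q=(2,6) nearest=8 d=1 new=(2,6) → add node 10 parent=8 cost=7
18. q=(2,12) nearest=8 d=5 new=(2,9) → blocked by [1,3]×[8,10], reject
19. q=(1,11) nearest=8 d=4 new=(1,9) → blocked by [1,3]×[8,10], reject
20. q=(5,8) nearest=2 d=3 new=(5,7) → blocked by [5,7]×[6,10], reject
21. q=(7,11) nearest=8 d=5 new=(4,9) → blocked by [1,3]×[8,10], reject
22. q=(1,12) nearest=8 d=5 new=(1,9) → blocked by [1,3]×[8,10], reject
23. q=(10,0) nearest=9 d=4 new=(8,2) → add node 11 parent=9 cost=8
24. q=(1,10) nearest=8 d=3 new=(1,9) → blocked by [1,3]×[8,10], reject
25. q=(6,8) nearest=2 d=3 new=(6,7) → blocked by [5,7]×[6,10], reject
26. q=(7,5) nearest=9 d=1 new=(7,5) → add node 12 parent=9 cost=7
27. q=(0,14) nearest=8 d=7 new=(0,9) → blocked by [1,3]×[8,10], reject
28. q=(0,10) nearest=8 d=3 new=(0,9) → blocked by [1,3]×[8,10], reject
29. q=(3,0) nearest=5 d=1 new=(3,0) → add node 13 parent=5 cost=5

Node count: 14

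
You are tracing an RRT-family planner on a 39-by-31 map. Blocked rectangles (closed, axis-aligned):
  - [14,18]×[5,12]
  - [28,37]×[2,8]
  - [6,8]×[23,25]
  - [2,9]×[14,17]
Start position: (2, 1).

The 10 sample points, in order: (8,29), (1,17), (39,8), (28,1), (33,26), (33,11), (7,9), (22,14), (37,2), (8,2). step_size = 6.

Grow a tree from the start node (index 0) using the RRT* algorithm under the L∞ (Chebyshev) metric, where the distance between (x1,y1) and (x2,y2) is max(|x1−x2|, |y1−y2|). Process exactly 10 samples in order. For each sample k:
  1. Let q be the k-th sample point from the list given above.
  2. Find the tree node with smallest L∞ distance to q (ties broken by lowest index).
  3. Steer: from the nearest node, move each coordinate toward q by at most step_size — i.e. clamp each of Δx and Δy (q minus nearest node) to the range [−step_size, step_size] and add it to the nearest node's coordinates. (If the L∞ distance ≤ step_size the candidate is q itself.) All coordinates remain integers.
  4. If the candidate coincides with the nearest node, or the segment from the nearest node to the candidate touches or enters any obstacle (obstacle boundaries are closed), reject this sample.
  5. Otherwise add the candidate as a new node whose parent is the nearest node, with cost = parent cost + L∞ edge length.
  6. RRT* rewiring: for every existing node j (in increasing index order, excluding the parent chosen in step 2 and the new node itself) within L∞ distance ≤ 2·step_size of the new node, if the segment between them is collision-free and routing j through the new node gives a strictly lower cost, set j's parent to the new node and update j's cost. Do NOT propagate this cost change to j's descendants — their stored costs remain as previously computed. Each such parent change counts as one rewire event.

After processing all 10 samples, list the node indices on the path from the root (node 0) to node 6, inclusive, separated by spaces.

Path: 0 1 4 6

1. q=(8,29) nearest=0 d=28 new=(8,7) → add node 1 parent=0 cost=6
2. q=(1,17) nearest=1 d=10 new=(2,13) → add node 2 parent=1 cost=12
3. q=(39,8) nearest=1 d=31 new=(14,8) → blocked by [14,18]×[5,12], reject
4. q=(28,1) nearest=1 d=20 new=(14,1) → add node 3 parent=1 cost=12
5. q=(33,26) nearest=1 d=25 new=(14,13) → add node 4 parent=1 cost=12
6. q=(33,11) nearest=3 d=19 new=(20,7) → blocked by [14,18]×[5,12], reject
7. q=(7,9) nearest=1 d=2 new=(7,9) → add node 5 parent=1 cost=8
8. q=(22,14) nearest=4 d=8 new=(20,14) → add node 6 parent=4 cost=18
9. q=(37,2) nearest=6 d=17 new=(26,8) → add node 7 parent=6 cost=24
10. q=(8,2) nearest=1 d=5 new=(8,2) → add node 8 parent=1 cost=11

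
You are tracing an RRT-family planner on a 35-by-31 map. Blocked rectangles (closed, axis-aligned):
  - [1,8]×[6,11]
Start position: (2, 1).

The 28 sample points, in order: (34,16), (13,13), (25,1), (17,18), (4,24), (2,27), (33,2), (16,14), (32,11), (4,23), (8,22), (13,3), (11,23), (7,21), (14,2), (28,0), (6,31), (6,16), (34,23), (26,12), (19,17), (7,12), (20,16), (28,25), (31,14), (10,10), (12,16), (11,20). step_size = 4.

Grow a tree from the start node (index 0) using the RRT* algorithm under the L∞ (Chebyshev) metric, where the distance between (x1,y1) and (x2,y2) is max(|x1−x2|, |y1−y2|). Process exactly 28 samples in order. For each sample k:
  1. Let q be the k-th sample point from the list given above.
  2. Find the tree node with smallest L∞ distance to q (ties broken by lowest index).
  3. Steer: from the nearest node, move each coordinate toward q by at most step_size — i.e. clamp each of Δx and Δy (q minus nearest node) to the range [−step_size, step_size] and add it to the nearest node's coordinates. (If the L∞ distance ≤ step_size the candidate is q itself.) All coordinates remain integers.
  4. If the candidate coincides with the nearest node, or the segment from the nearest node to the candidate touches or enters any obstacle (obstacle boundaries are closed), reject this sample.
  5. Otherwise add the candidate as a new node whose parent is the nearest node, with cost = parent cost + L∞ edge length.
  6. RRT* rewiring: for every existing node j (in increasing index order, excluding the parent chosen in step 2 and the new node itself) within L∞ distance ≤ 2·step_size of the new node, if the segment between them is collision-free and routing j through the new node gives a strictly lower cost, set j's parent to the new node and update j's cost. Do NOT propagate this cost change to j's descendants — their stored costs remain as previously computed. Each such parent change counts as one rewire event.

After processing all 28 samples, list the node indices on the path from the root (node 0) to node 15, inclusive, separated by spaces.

Path: 0 1 2 3 4 5 15

1. q=(34,16) nearest=0 d=32 new=(6,5) → add node 1 parent=0 cost=4
2. q=(13,13) nearest=1 d=8 new=(10,9) → blocked by [1,8]×[6,11], reject
3. q=(25,1) nearest=1 d=19 new=(10,1) → add node 2 parent=1 cost=8
4. q=(17,18) nearest=1 d=13 new=(10,9) → blocked by [1,8]×[6,11], reject
5. q=(4,24) nearest=1 d=19 new=(4,9) → blocked by [1,8]×[6,11], reject
6. q=(2,27) nearest=1 d=22 new=(2,9) → blocked by [1,8]×[6,11], reject
7. q=(33,2) nearest=2 d=23 new=(14,2) → add node 3 parent=2 cost=12
8. q=(16,14) nearest=1 d=10 new=(10,9) → blocked by [1,8]×[6,11], reject
9. q=(32,11) nearest=3 d=18 new=(18,6) → add node 4 parent=3 cost=16
10. q=(4,23) nearest=4 d=17 new=(14,10) → add node 5 parent=4 cost=20
11. q=(8,22) nearest=5 d=12 new=(10,14) → add node 6 parent=5 cost=24
12. q=(13,3) nearest=3 d=1 new=(13,3) → add node 7 parent=3 cost=13
13. q=(11,23) nearest=6 d=9 new=(11,18) → add node 8 parent=6 cost=28
14. q=(7,21) nearest=8 d=4 new=(7,21) → add node 9 parent=8 cost=32
15. q=(14,2) nearest=3 d=0 → coincident, reject
16. q=(28,0) nearest=4 d=10 new=(22,2) → add node 10 parent=4 cost=20
17. q=(6,31) nearest=9 d=10 new=(6,25) → add node 11 parent=9 cost=36
18. q=(6,16) nearest=6 d=4 new=(6,16) → add node 12 parent=6 cost=28
19. q=(34,23) nearest=4 d=17 new=(22,10) → add node 13 parent=4 cost=20
20. q=(26,12) nearest=13 d=4 new=(26,12) → add node 14 parent=13 cost=24
21. q=(19,17) nearest=5 d=7 new=(18,14) → add node 15 parent=5 cost=24
22. q=(7,12) nearest=6 d=3 new=(7,12) → add node 16 parent=6 cost=27
23. q=(20,16) nearest=15 d=2 new=(20,16) → add node 17 parent=15 cost=26
24. q=(28,25) nearest=17 d=9 new=(24,20) → add node 18 parent=17 cost=30
25. q=(31,14) nearest=14 d=5 new=(30,14) → add node 19 parent=14 cost=28
26. q=(10,10) nearest=16 d=3 new=(10,10) → add node 20 parent=16 cost=30
27. q=(12,16) nearest=6 d=2 new=(12,16) → add node 21 parent=6 cost=26; rewire 9→21 (31<32)
28. q=(11,20) nearest=8 d=2 new=(11,20) → add node 22 parent=8 cost=30; rewire 11→22 (35<36)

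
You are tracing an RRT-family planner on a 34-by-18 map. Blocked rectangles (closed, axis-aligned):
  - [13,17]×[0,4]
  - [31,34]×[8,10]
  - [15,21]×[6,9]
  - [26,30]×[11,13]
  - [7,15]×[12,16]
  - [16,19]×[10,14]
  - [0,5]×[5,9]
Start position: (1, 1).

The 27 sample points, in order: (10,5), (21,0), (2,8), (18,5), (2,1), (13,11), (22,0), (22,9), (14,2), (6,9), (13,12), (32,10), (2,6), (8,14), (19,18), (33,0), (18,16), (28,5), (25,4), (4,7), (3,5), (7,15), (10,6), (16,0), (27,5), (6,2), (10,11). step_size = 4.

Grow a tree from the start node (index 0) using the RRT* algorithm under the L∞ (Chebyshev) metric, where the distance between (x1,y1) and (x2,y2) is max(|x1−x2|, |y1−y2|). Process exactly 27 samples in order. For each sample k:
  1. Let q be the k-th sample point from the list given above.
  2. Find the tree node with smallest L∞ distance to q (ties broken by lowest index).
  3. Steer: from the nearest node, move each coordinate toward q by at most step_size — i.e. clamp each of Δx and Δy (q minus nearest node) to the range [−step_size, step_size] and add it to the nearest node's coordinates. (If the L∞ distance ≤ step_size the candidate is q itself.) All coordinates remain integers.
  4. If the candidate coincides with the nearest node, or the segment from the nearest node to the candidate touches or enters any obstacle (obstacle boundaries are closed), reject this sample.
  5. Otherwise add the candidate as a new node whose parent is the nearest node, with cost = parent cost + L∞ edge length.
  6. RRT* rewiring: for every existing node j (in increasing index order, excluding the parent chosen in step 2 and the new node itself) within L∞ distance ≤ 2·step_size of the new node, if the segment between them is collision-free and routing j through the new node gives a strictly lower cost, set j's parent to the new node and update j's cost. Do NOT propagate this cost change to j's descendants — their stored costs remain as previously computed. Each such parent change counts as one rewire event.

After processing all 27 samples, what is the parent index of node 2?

Parent of node 2: 1

1. q=(10,5) nearest=0 d=9 new=(5,5) → blocked by [0,5]×[5,9], reject
2. q=(21,0) nearest=0 d=20 new=(5,0) → add node 1 parent=0 cost=4
3. q=(2,8) nearest=0 d=7 new=(2,5) → blocked by [0,5]×[5,9], reject
4. q=(18,5) nearest=1 d=13 new=(9,4) → add node 2 parent=1 cost=8
5. q=(2,1) nearest=0 d=1 new=(2,1) → add node 3 parent=0 cost=1
6. q=(13,11) nearest=2 d=7 new=(13,8) → add node 4 parent=2 cost=12
7. q=(22,0) nearest=4 d=9 new=(17,4) → blocked by [13,17]×[0,4], reject
8. q=(22,9) nearest=4 d=9 new=(17,9) → blocked by [15,21]×[6,9], reject
9. q=(14,2) nearest=2 d=5 new=(13,2) → blocked by [13,17]×[0,4], reject
10. q=(6,9) nearest=2 d=5 new=(6,8) → add node 5 parent=2 cost=12
11. q=(13,12) nearest=4 d=4 new=(13,12) → blocked by [7,15]×[12,16], reject
12. q=(32,10) nearest=4 d=19 new=(17,10) → blocked by [15,21]×[6,9], reject
13. q=(2,6) nearest=5 d=4 new=(2,6) → blocked by [0,5]×[5,9], reject
14. q=(8,14) nearest=4 d=6 new=(9,12) → blocked by [7,15]×[12,16], reject
15. q=(19,18) nearest=4 d=10 new=(17,12) → blocked by [16,19]×[10,14], reject
16. q=(33,0) nearest=4 d=20 new=(17,4) → blocked by [13,17]×[0,4], reject
17. q=(18,16) nearest=4 d=8 new=(17,12) → blocked by [16,19]×[10,14], reject
18. q=(28,5) nearest=4 d=15 new=(17,5) → blocked by [15,21]×[6,9], reject
19. q=(25,4) nearest=4 d=12 new=(17,4) → blocked by [13,17]×[0,4], reject
20. q=(4,7) nearest=5 d=2 new=(4,7) → blocked by [0,5]×[5,9], reject
21. q=(3,5) nearest=5 d=3 new=(3,5) → blocked by [0,5]×[5,9], reject
22. q=(7,15) nearest=4 d=7 new=(9,12) → blocked by [7,15]×[12,16], reject
23. q=(10,6) nearest=2 d=2 new=(10,6) → add node 6 parent=2 cost=10
24. q=(16,0) nearest=6 d=6 new=(14,2) → blocked by [13,17]×[0,4], reject
25. q=(27,5) nearest=4 d=14 new=(17,5) → blocked by [15,21]×[6,9], reject
26. q=(6,2) nearest=1 d=2 new=(6,2) → add node 7 parent=1 cost=6
27. q=(10,11) nearest=4 d=3 new=(10,11) → add node 8 parent=4 cost=15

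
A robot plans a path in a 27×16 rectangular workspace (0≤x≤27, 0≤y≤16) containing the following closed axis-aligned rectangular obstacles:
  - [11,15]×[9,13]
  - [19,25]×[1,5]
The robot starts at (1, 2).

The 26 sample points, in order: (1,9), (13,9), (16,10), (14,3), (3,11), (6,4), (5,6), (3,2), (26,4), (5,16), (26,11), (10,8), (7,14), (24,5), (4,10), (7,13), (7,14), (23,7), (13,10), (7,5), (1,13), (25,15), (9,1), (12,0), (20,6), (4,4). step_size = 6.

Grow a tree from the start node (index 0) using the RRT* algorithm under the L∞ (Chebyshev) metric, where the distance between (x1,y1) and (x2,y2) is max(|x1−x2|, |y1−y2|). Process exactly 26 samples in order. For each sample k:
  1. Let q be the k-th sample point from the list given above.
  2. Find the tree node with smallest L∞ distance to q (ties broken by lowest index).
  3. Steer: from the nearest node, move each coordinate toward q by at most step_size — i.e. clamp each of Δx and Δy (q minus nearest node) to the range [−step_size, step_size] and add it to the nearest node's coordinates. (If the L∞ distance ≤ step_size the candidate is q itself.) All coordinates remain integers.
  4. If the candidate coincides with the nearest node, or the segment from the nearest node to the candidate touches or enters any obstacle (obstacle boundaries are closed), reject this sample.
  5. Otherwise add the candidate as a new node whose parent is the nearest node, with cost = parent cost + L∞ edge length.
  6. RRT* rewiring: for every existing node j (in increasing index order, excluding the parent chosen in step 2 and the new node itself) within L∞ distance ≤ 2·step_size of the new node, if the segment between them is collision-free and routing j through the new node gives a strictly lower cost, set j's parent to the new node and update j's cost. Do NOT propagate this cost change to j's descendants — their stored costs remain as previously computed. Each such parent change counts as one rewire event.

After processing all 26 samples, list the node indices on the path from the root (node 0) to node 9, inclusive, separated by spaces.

Path: 0 2 3 9

1. q=(1,9) nearest=0 d=7 new=(1,8) → add node 1 parent=0 cost=6
2. q=(13,9) nearest=0 d=12 new=(7,8) → add node 2 parent=0 cost=6
3. q=(16,10) nearest=2 d=9 new=(13,10) → blocked by [11,15]×[9,13], reject
4. q=(14,3) nearest=2 d=7 new=(13,3) → add node 3 parent=2 cost=12
5. q=(3,11) nearest=1 d=3 new=(3,11) → add node 4 parent=1 cost=9
6. q=(6,4) nearest=2 d=4 new=(6,4) → add node 5 parent=2 cost=10
7. q=(5,6) nearest=2 d=2 new=(5,6) → add node 6 parent=2 cost=8
8. q=(3,2) nearest=0 d=2 new=(3,2) → add node 7 parent=0 cost=2; rewire 5→7 (5<10); rewire 6→7 (6<8)
9. q=(26,4) nearest=3 d=13 new=(19,4) → blocked by [19,25]×[1,5], reject
10. q=(5,16) nearest=4 d=5 new=(5,16) → add node 8 parent=4 cost=14
11. q=(26,11) nearest=3 d=13 new=(19,9) → add node 9 parent=3 cost=18
12. q=(10,8) nearest=2 d=3 new=(10,8) → add node 10 parent=2 cost=9
13. q=(7,14) nearest=8 d=2 new=(7,14) → add node 11 parent=8 cost=16
14. q=(24,5) nearest=9 d=5 new=(24,5) → blocked by [19,25]×[1,5], reject
15. q=(4,10) nearest=4 d=1 new=(4,10) → add node 12 parent=4 cost=10; rewire 11→12 (14<16)
16. q=(7,13) nearest=11 d=1 new=(7,13) → add node 13 parent=11 cost=15
17. q=(7,14) nearest=11 d=0 → coincident, reject
18. q=(23,7) nearest=9 d=4 new=(23,7) → add node 14 parent=9 cost=22
19. q=(13,10) nearest=10 d=3 new=(13,10) → blocked by [11,15]×[9,13], reject
20. q=(7,5) nearest=5 d=1 new=(7,5) → add node 15 parent=5 cost=6; rewire 13→15 (14<15)
21. q=(1,13) nearest=4 d=2 new=(1,13) → add node 16 parent=4 cost=11
22. q=(25,15) nearest=9 d=6 new=(25,15) → add node 17 parent=9 cost=24
23. q=(9,1) nearest=5 d=3 new=(9,1) → add node 18 parent=5 cost=8
24. q=(12,0) nearest=3 d=3 new=(12,0) → add node 19 parent=3 cost=15
25. q=(20,6) nearest=9 d=3 new=(20,6) → add node 20 parent=9 cost=21
26. q=(4,4) nearest=5 d=2 new=(4,4) → add node 21 parent=5 cost=7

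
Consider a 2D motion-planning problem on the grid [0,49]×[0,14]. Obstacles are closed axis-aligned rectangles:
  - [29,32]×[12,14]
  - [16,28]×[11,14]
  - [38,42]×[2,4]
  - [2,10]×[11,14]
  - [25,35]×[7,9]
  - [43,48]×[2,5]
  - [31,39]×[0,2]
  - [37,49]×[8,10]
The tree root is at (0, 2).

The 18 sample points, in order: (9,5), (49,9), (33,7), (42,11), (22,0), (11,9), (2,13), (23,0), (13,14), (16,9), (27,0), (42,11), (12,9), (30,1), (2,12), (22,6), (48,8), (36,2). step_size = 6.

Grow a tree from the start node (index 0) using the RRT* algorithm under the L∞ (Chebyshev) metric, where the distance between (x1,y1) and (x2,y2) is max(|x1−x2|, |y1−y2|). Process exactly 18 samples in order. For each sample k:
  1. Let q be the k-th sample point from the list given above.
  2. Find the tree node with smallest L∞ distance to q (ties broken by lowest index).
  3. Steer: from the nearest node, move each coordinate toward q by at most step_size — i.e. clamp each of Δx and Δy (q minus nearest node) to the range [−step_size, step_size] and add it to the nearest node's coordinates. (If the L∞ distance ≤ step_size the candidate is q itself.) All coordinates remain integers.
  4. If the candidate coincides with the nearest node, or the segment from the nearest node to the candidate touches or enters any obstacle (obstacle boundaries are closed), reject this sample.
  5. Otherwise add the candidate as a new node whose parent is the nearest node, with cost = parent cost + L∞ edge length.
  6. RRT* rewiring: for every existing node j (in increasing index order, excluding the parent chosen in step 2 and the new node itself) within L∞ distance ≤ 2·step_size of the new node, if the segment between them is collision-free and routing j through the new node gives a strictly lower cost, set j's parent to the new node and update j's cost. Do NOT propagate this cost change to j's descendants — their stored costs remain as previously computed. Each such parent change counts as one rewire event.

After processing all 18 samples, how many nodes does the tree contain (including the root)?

Node count: 13

1. q=(9,5) nearest=0 d=9 new=(6,5) → add node 1 parent=0 cost=6
2. q=(49,9) nearest=1 d=43 new=(12,9) → add node 2 parent=1 cost=12
3. q=(33,7) nearest=2 d=21 new=(18,7) → add node 3 parent=2 cost=18
4. q=(42,11) nearest=3 d=24 new=(24,11) → blocked by [16,28]×[11,14], reject
5. q=(22,0) nearest=3 d=7 new=(22,1) → add node 4 parent=3 cost=24
6. q=(11,9) nearest=2 d=1 new=(11,9) → add node 5 parent=2 cost=13
7. q=(2,13) nearest=1 d=8 new=(2,11) → blocked by [2,10]×[11,14], reject
8. q=(23,0) nearest=4 d=1 new=(23,0) → add node 6 parent=4 cost=25
9. q=(13,14) nearest=2 d=5 new=(13,14) → add node 7 parent=2 cost=17
10. q=(16,9) nearest=3 d=2 new=(16,9) → add node 8 parent=3 cost=20
11. q=(27,0) nearest=6 d=4 new=(27,0) → add node 9 parent=6 cost=29
12. q=(42,11) nearest=9 d=15 new=(33,6) → add node 10 parent=9 cost=35
13. q=(12,9) nearest=2 d=0 → coincident, reject
14. q=(30,1) nearest=9 d=3 new=(30,1) → add node 11 parent=9 cost=32
15. q=(2,12) nearest=1 d=7 new=(2,11) → blocked by [2,10]×[11,14], reject
16. q=(22,6) nearest=3 d=4 new=(22,6) → add node 12 parent=3 cost=22; rewire 9→12 (28<29); rewire 10→12 (33<35); rewire 11→12 (30<32)
17. q=(48,8) nearest=10 d=15 new=(39,8) → blocked by [37,49]×[8,10], reject
18. q=(36,2) nearest=10 d=4 new=(36,2) → blocked by [31,39]×[0,2], reject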